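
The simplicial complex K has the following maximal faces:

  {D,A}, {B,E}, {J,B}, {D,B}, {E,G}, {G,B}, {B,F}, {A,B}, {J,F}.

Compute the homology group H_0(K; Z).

Order the vertices as A < B < D < E < F < G < J. Listing each simplex with vertices in this order, K has dimension 1 with simplices:

  0-simplices (7): A, B, D, E, F, G, J
  1-simplices (9): AB, AD, BD, BE, BF, BG, BJ, EG, FJ

so the chain groups are C_0 ≅ Z^7, C_1 ≅ Z^9.

Boundary ∂_1: C_1 → C_0 sends each edge [p,q] (with p < q) to q − p.
This gives a 7×9 integer matrix of rank 6; reducing to Smith normal form yields diagonal entries (1,1,1,1,1,1).

Now H_k = ker ∂_k / im ∂_{k+1}, so:

  H_0: rank C_0 − rank ∂_1 = 7 − 6 = 1, and the invariant factors of ∂_1 are all 1, so H_0 = Z.

H_0 ≅ Z.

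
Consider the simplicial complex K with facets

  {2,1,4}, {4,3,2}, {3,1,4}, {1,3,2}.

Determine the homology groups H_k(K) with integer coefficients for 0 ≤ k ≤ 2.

Fix the vertex order 1 < 2 < 3 < 4 and write every simplex with vertices in increasing order. Then dim K = 2 and the simplices of K are:

  0-simplices (4): [1], [2], [3], [4]
  1-simplices (6): [1,2], [1,3], [1,4], [2,3], [2,4], [3,4]
  2-simplices (4): [1,2,3], [1,2,4], [1,3,4], [2,3,4]

Hence C_0 ≅ Z^4, C_1 ≅ Z^6, C_2 ≅ Z^4.

∂_1: C_1 → C_0 maps an edge to its endpoints' difference, ∂[p,q] = q − p. For instance
  ∂[3,4] = [4] − [3].
This gives a 4×6 integer matrix of rank 3; reducing to Smith normal form yields diagonal entries (1,1,1).

Boundary ∂_2: C_2 → C_1 acts by ∂[p,q,r] = [q,r] − [p,r] + [p,q]. For instance
  ∂[2,3,4] = [3,4] − [2,4] + [2,3],
  ∂[1,2,4] = [2,4] − [1,4] + [1,2].
This gives a 6×4 integer matrix of rank 3; reducing to Smith normal form yields diagonal entries (1,1,1).

Computing H_k = (kernel of ∂_k) / (image of ∂_{k+1}):

  H_0: rank C_0 − rank ∂_1 = 4 − 3 = 1, and the invariant factors of ∂_1 are all 1, so H_0 ≅ Z.
  H_1: rank ker ∂_1 − rank ∂_2 = (6 − 3) − 3 = 0, and the invariant factors of ∂_2 are all 1, so H_1 ≅ 0.
  H_2: rank ker ∂_2 − rank ∂_3 = (4 − 3) − 0 = 1, and there is no ∂_3, so H_2 ≅ Z.

(K is a triangulation of the 2-sphere S^2.)

H_0 ≅ Z,  H_1 = 0,  H_2 ≅ Z.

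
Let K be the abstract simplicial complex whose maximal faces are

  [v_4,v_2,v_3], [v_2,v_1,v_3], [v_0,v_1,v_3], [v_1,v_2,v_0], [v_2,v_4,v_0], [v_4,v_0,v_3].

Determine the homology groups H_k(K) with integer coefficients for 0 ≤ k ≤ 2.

We work with the vertex ordering v_0 < v_1 < v_2 < v_3 < v_4. The simplices of K, each written with vertices in increasing order, are:

  0-simplices (5): [v_0], [v_1], [v_2], [v_3], [v_4]
  1-simplices (9): [v_0,v_1], [v_0,v_2], [v_0,v_3], [v_0,v_4], [v_1,v_2], [v_1,v_3], [v_2,v_3], [v_2,v_4], [v_3,v_4]
  2-simplices (6): [v_0,v_1,v_2], [v_0,v_1,v_3], [v_0,v_2,v_4], [v_0,v_3,v_4], [v_1,v_2,v_3], [v_2,v_3,v_4]

so the chain groups are C_0 ≅ Z^5, C_1 ≅ Z^9, C_2 ≅ Z^6.

∂_1: C_1 → C_0 maps an edge to its endpoints' difference, ∂[p,q] = q − p. For instance
  ∂[v_0,v_2] = [v_2] − [v_0].
This gives a 5×9 integer matrix of rank 4; reducing to Smith normal form yields diagonal entries (1,1,1,1).

The boundary map ∂_2: C_2 → C_1 acts by ∂[p,q,r] = [q,r] − [p,r] + [p,q]. For instance
  ∂[v_2,v_3,v_4] = [v_3,v_4] − [v_2,v_4] + [v_2,v_3],
  ∂[v_0,v_1,v_3] = [v_1,v_3] − [v_0,v_3] + [v_0,v_1].
As a 9×6 matrix over Z this has rank 5, with invariant factors (1,1,1,1,1).

From H_k ≅ ker(∂_k) / im(∂_{k+1}) we obtain:

  H_0: rank C_0 − rank ∂_1 = 5 − 4 = 1, and the invariant factors of ∂_1 are all 1, so H_0 = Z.
  H_1: rank ker ∂_1 − rank ∂_2 = (9 − 4) − 5 = 0, and the invariant factors of ∂_2 are all 1, so H_1 = 0.
  H_2: rank ker ∂_2 − rank ∂_3 = (6 − 5) − 0 = 1, and there is no ∂_3, so H_2 = Z.

H_0 = Z,  H_1 = 0,  H_2 = Z.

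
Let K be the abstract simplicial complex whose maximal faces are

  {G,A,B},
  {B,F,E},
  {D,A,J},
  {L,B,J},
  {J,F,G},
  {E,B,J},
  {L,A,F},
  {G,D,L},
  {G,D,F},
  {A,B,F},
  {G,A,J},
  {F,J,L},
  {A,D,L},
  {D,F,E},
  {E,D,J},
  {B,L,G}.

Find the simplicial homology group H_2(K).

H_2 = Z.

Take the total order A < B < D < E < F < G < J < L on the vertex set. Then K (dimension 2) consists of the simplices:

  0-simplices (8): A, B, D, E, F, G, J, L
  1-simplices (24): AB, AD, AF, AG, AJ, AL, BE, BF, BG, BJ, BL, DE, DF, DG, DJ, DL, EF, EJ, FG, FJ, FL, GJ, GL, JL
  2-simplices (16): ABF, ABG, ADJ, ADL, AFL, AGJ, BEF, BEJ, BGL, BJL, DEF, DEJ, DFG, DGL, FGJ, FJL

so the chain groups are C_0 ≅ Z^8, C_1 ≅ Z^24, C_2 ≅ Z^16.

The boundary map ∂_1: C_1 → C_0 is given by ∂[p,q] = [q] − [p].
The resulting 8×24 matrix has rank 7, and its Smith normal form has invariant factors (1,1,1,1,1,1,1).

The boundary map ∂_2: C_2 → C_1 acts by ∂[p,q,r] = [q,r] − [p,r] + [p,q]. For instance
  ∂BEJ = EJ − BJ + BE,
  ∂DFG = FG − DG + DF.
The resulting 24×16 matrix has rank 15, and its Smith normal form has invariant factors (1,1,1,1,1,1,1,1,1,1,1,1,1,1,1).

Computing H_k = (kernel of ∂_k) / (image of ∂_{k+1}):

  H_2: rank ker ∂_2 − rank ∂_3 = (16 − 15) − 0 = 1, and there is no ∂_3, so H_2 ≅ Z.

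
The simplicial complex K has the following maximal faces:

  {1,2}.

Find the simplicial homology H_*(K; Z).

H_0 = Z,  H_1 = 0.

Order the vertices as 1 < 2. Listing each simplex with vertices in this order, K has dimension 1 with simplices:

  0-simplices (2): [1], [2]
  1-simplices (1): [1,2]

Hence C_0 ≅ Z^2, C_1 ≅ Z^1.

∂_1: C_1 → C_0 is given by ∂[p,q] = [q] − [p]. For instance
  ∂[1,2] = [2] − [1].
As a 2×1 matrix over Z this has rank 1, with invariant factors (1).

From H_k ≅ ker(∂_k) / im(∂_{k+1}) we obtain:

  H_0: rank C_0 − rank ∂_1 = 2 − 1 = 1, and the invariant factors of ∂_1 are all 1, so H_0 = Z.
  H_1: rank ker ∂_1 − rank ∂_2 = (1 − 1) − 0 = 0, and there is no ∂_2, so H_1 = 0.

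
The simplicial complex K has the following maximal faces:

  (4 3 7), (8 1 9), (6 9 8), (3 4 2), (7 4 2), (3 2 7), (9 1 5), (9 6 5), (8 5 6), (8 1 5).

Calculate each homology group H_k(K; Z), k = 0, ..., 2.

Order the vertices as 1 < 2 < 3 < 4 < 5 < 6 < 7 < 8 < 9. Listing each simplex with vertices in this order, K has dimension 2 with simplices:

  0-simplices (9): [1], [2], [3], [4], [5], [6], [7], [8], [9]
  1-simplices (15): [1,5], [1,8], [1,9], [2,3], [2,4], [2,7], [3,4], [3,7], [4,7], [5,6], [5,8], [5,9], [6,8], [6,9], [8,9]
  2-simplices (10): [1,5,8], [1,5,9], [1,8,9], [2,3,4], [2,3,7], [2,4,7], [3,4,7], [5,6,8], [5,6,9], [6,8,9]

so the chain groups are C_0 ≅ Z^9, C_1 ≅ Z^15, C_2 ≅ Z^10.

∂_1: C_1 → C_0 sends each edge [p,q] (with p < q) to q − p.
The 9×15 boundary matrix has rank 7 and Smith normal form diag(1,1,1,1,1,1,1).

∂_2: C_2 → C_1 maps a triangle to the signed sum of its edges. For instance
  ∂[2,3,4] = [3,4] − [2,4] + [2,3],
  ∂[2,4,7] = [4,7] − [2,7] + [2,4].
The resulting 15×10 matrix has rank 8, and its Smith normal form has invariant factors (1,1,1,1,1,1,1,1).

Now H_k = ker ∂_k / im ∂_{k+1}, so:

  H_0: rank C_0 − rank ∂_1 = 9 − 7 = 2, and the invariant factors of ∂_1 are all 1, so H_0 ≅ Z^2.
  H_1: rank ker ∂_1 − rank ∂_2 = (15 − 7) − 8 = 0, and the invariant factors of ∂_2 are all 1, so H_1 ≅ 0.
  H_2: rank ker ∂_2 − rank ∂_3 = (10 − 8) − 0 = 2, and there is no ∂_3, so H_2 ≅ Z^2.

As a check, the Euler characteristic is 9 − 15 + 10 = 4, which agrees with 2 − 0 + 2 = 4.
(K is a triangulation of the disjoint union of the 2-sphere S^2 and the 2-sphere S^2.)

H_0 = Z^2,  H_1 = 0,  H_2 = Z^2.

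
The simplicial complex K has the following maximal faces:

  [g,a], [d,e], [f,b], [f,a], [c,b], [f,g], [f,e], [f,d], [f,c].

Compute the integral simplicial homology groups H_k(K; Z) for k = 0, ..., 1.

H_0 = Z,  H_1 = Z^3.

Order the vertices as a < b < c < d < e < f < g. Listing each simplex with vertices in this order, K has dimension 1 with simplices:

  0-simplices (7): a, b, c, d, e, f, g
  1-simplices (9): af, ag, bc, bf, cf, de, df, ef, fg

Hence C_0 ≅ Z^7, C_1 ≅ Z^9.

Boundary ∂_1: C_1 → C_0 is given by ∂[p,q] = [q] − [p].
The 7×9 boundary matrix has rank 6 and Smith normal form diag(1,1,1,1,1,1).

From H_k ≅ ker(∂_k) / im(∂_{k+1}) we obtain:

  H_0: rank C_0 − rank ∂_1 = 7 − 6 = 1, and the invariant factors of ∂_1 are all 1, so H_0 = Z.
  H_1: rank ker ∂_1 − rank ∂_2 = (9 − 6) − 0 = 3, and there is no ∂_2, so H_1 = Z^3.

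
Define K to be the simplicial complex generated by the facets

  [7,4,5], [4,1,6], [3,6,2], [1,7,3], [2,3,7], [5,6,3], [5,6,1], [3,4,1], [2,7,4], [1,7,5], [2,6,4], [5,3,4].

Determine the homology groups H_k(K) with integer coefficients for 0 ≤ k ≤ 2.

Take the total order 1 < 2 < 3 < 4 < 5 < 6 < 7 on the vertex set. Then K (dimension 2) consists of the simplices:

  0-simplices (7): [1], [2], [3], [4], [5], [6], [7]
  1-simplices (18): [1,3], [1,4], [1,5], [1,6], [1,7], [2,3], [2,4], [2,6], [2,7], [3,4], [3,5], [3,6], [3,7], [4,5], [4,6], [4,7], [5,6], [5,7]
  2-simplices (12): [1,3,4], [1,3,7], [1,4,6], [1,5,6], [1,5,7], [2,3,6], [2,3,7], [2,4,6], [2,4,7], [3,4,5], [3,5,6], [4,5,7]

giving chain groups C_0 ≅ Z^7, C_1 ≅ Z^18, C_2 ≅ Z^12.

∂_1: C_1 → C_0 sends each edge [p,q] (with p < q) to q − p.
The resulting 7×18 matrix has rank 6, and its Smith normal form has invariant factors (1,1,1,1,1,1).

The boundary map ∂_2: C_2 → C_1 sends each 2-simplex [p,q,r] to [q,r] − [p,r] + [p,q]. For instance
  ∂[2,3,7] = [3,7] − [2,7] + [2,3],
  ∂[1,3,7] = [3,7] − [1,7] + [1,3].
The resulting 18×12 matrix has rank 12, and its Smith normal form has invariant factors (1,1,1,1,1,1,1,1,1,1,1,2).

Computing H_k = (kernel of ∂_k) / (image of ∂_{k+1}):

  H_0: rank C_0 − rank ∂_1 = 7 − 6 = 1, and the invariant factors of ∂_1 are all 1, so H_0 = Z.
  H_1: rank ker ∂_1 − rank ∂_2 = (18 − 6) − 12 = 0, and ∂_2 has invariant factor 2 > 1, so H_1 = Z/2Z.
  H_2: rank ker ∂_2 − rank ∂_3 = (12 − 12) − 0 = 0, and there is no ∂_3, so H_2 = 0.

H_0 = Z,  H_1 = Z/2Z,  H_2 = 0.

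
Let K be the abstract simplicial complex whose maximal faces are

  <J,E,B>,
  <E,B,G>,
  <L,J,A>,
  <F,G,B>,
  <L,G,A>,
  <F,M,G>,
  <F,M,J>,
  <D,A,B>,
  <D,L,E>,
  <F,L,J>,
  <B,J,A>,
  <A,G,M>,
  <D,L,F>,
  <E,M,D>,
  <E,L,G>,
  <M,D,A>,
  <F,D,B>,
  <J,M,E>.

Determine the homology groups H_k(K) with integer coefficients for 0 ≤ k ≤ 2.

H_0 = Z,  H_1 = Z^2,  H_2 = Z.

We work with the vertex ordering A < B < D < E < F < G < J < L < M. The simplices of K, each written with vertices in increasing order, are:

  0-simplices (9): A, B, D, E, F, G, J, L, M
  1-simplices (27): AB, AD, AG, AJ, AL, AM, BD, BE, BF, BG, BJ, DE, DF, DL, DM, EG, EJ, EL, EM, FG, FJ, FL, FM, GL, GM, JL, JM
  2-simplices (18): ABD, ABJ, ADM, AGL, AGM, AJL, BDF, BEG, BEJ, BFG, DEL, DEM, DFL, EGL, EJM, FGM, FJL, FJM

so the chain groups are C_0 ≅ Z^9, C_1 ≅ Z^27, C_2 ≅ Z^18.

The boundary map ∂_1: C_1 → C_0 is given by ∂[p,q] = [q] − [p].
The 9×27 boundary matrix has rank 8 and Smith normal form diag(1,1,1,1,1,1,1,1).

∂_2: C_2 → C_1 sends each 2-simplex [p,q,r] to [q,r] − [p,r] + [p,q]. For instance
  ∂DEM = EM − DM + DE,
  ∂FGM = GM − FM + FG.
The resulting 27×18 matrix has rank 17, and its Smith normal form has invariant factors (1,1,1,1,1,1,1,1,1,1,1,1,1,1,1,1,1).

Now H_k = ker ∂_k / im ∂_{k+1}, so:

  H_0: rank C_0 − rank ∂_1 = 9 − 8 = 1, and the invariant factors of ∂_1 are all 1, so H_0 = Z.
  H_1: rank ker ∂_1 − rank ∂_2 = (27 − 8) − 17 = 2, and the invariant factors of ∂_2 are all 1, so H_1 = Z^2.
  H_2: rank ker ∂_2 − rank ∂_3 = (18 − 17) − 0 = 1, and there is no ∂_3, so H_2 = Z.

As a check, the Euler characteristic is 9 − 27 + 18 = 0, which agrees with 1 − 2 + 1 = 0.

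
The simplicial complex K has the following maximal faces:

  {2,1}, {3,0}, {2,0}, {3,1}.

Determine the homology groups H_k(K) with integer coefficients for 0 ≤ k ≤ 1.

H_0 ≅ Z,  H_1 ≅ Z.

Take the total order 0 < 1 < 2 < 3 on the vertex set. Then K (dimension 1) consists of the simplices:

  0-simplices (4): [0], [1], [2], [3]
  1-simplices (4): [0,2], [0,3], [1,2], [1,3]

giving chain groups C_0 ≅ Z^4, C_1 ≅ Z^4.

Boundary ∂_1: C_1 → C_0 is given by ∂[p,q] = [q] − [p]. For instance
  ∂[0,3] = [3] − [0].
The resulting 4×4 matrix has rank 3, and its Smith normal form has invariant factors (1,1,1).

Computing H_k = (kernel of ∂_k) / (image of ∂_{k+1}):

  H_0: rank C_0 − rank ∂_1 = 4 − 3 = 1, and the invariant factors of ∂_1 are all 1, so H_0 ≅ Z.
  H_1: rank ker ∂_1 − rank ∂_2 = (4 − 3) − 0 = 1, and there is no ∂_2, so H_1 ≅ Z.

As a check, the Euler characteristic is 4 − 4 = 0, which agrees with 1 − 1 = 0.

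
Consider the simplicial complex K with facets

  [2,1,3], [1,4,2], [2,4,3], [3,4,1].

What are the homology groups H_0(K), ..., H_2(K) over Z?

H_0 ≅ Z,  H_1 = 0,  H_2 ≅ Z.

We work with the vertex ordering 1 < 2 < 3 < 4. The simplices of K, each written with vertices in increasing order, are:

  0-simplices (4): [1], [2], [3], [4]
  1-simplices (6): [1,2], [1,3], [1,4], [2,3], [2,4], [3,4]
  2-simplices (4): [1,2,3], [1,2,4], [1,3,4], [2,3,4]

so the chain groups are C_0 ≅ Z^4, C_1 ≅ Z^6, C_2 ≅ Z^4.

∂_1: C_1 → C_0 is given by ∂[p,q] = [q] − [p]. For instance
  ∂[1,3] = [3] − [1].
The resulting 4×6 matrix has rank 3, and its Smith normal form has invariant factors (1,1,1).

Boundary ∂_2: C_2 → C_1 sends each 2-simplex [p,q,r] to [q,r] − [p,r] + [p,q]. For instance
  ∂[1,3,4] = [3,4] − [1,4] + [1,3],
  ∂[1,2,4] = [2,4] − [1,4] + [1,2].
The 6×4 boundary matrix has rank 3 and Smith normal form diag(1,1,1).

Computing H_k = (kernel of ∂_k) / (image of ∂_{k+1}):

  H_0: rank C_0 − rank ∂_1 = 4 − 3 = 1, and the invariant factors of ∂_1 are all 1, so H_0 = Z.
  H_1: rank ker ∂_1 − rank ∂_2 = (6 − 3) − 3 = 0, and the invariant factors of ∂_2 are all 1, so H_1 = 0.
  H_2: rank ker ∂_2 − rank ∂_3 = (4 − 3) − 0 = 1, and there is no ∂_3, so H_2 = Z.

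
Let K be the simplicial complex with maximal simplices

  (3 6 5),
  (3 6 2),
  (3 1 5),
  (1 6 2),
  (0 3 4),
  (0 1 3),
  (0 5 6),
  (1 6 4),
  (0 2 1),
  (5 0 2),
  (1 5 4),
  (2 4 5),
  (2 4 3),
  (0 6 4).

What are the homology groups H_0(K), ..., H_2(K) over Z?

H_0 = Z,  H_1 = Z^2,  H_2 = Z.

Fix the vertex order 0 < 1 < 2 < 3 < 4 < 5 < 6 and write every simplex with vertices in increasing order. Then dim K = 2 and the simplices of K are:

  0-simplices (7): [0], [1], [2], [3], [4], [5], [6]
  1-simplices (21): [0,1], [0,2], [0,3], [0,4], [0,5], [0,6], [1,2], [1,3], [1,4], [1,5], [1,6], [2,3], [2,4], [2,5], [2,6], [3,4], [3,5], [3,6], [4,5], [4,6], [5,6]
  2-simplices (14): [0,1,2], [0,1,3], [0,2,5], [0,3,4], [0,4,6], [0,5,6], [1,2,6], [1,3,5], [1,4,5], [1,4,6], [2,3,4], [2,3,6], [2,4,5], [3,5,6]

giving chain groups C_0 ≅ Z^7, C_1 ≅ Z^21, C_2 ≅ Z^14.

The boundary map ∂_1: C_1 → C_0 sends each edge [p,q] (with p < q) to q − p. For instance
  ∂[2,3] = [3] − [2].
The resulting 7×21 matrix has rank 6, and its Smith normal form has invariant factors (1,1,1,1,1,1).

The boundary map ∂_2: C_2 → C_1 maps a triangle to the signed sum of its edges. For instance
  ∂[1,2,6] = [2,6] − [1,6] + [1,2],
  ∂[1,4,5] = [4,5] − [1,5] + [1,4].
The 21×14 boundary matrix has rank 13 and Smith normal form diag(1,1,1,1,1,1,1,1,1,1,1,1,1).

Computing H_k = (kernel of ∂_k) / (image of ∂_{k+1}):

  H_0: rank C_0 − rank ∂_1 = 7 − 6 = 1, and the invariant factors of ∂_1 are all 1, so H_0 = Z.
  H_1: rank ker ∂_1 − rank ∂_2 = (21 − 6) − 13 = 2, and the invariant factors of ∂_2 are all 1, so H_1 = Z^2.
  H_2: rank ker ∂_2 − rank ∂_3 = (14 − 13) − 0 = 1, and there is no ∂_3, so H_2 = Z.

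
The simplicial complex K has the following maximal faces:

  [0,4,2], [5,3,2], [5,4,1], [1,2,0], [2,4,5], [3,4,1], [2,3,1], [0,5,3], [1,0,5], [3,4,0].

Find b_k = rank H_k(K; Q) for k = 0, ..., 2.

Fix the vertex order 0 < 1 < 2 < 3 < 4 < 5 and write every simplex with vertices in increasing order. Then dim K = 2 and the simplices of K are:

  0-simplices (6): [0], [1], [2], [3], [4], [5]
  1-simplices (15): [0,1], [0,2], [0,3], [0,4], [0,5], [1,2], [1,3], [1,4], [1,5], [2,3], [2,4], [2,5], [3,4], [3,5], [4,5]
  2-simplices (10): [0,1,2], [0,1,5], [0,2,4], [0,3,4], [0,3,5], [1,2,3], [1,3,4], [1,4,5], [2,3,5], [2,4,5]

giving chain groups C_0 ≅ Z^6, C_1 ≅ Z^15, C_2 ≅ Z^10.

Boundary ∂_1: C_1 → C_0 is given by ∂[p,q] = [q] − [p]. For instance
  ∂[2,5] = [5] − [2].
The 6×15 boundary matrix has rank 5 and Smith normal form diag(1,1,1,1,1).

∂_2: C_2 → C_1 maps a triangle to the signed sum of its edges. For instance
  ∂[2,3,5] = [3,5] − [2,5] + [2,3],
  ∂[0,3,4] = [3,4] − [0,4] + [0,3].
The 15×10 boundary matrix has rank 10 and Smith normal form diag(1,1,1,1,1,1,1,1,1,2).

Reading off H_k = ker ∂_k / im ∂_{k+1}:

  H_0: rank C_0 − rank ∂_1 = 6 − 5 = 1, and the invariant factors of ∂_1 are all 1, so H_0 = Z.
  H_1: rank ker ∂_1 − rank ∂_2 = (15 − 5) − 10 = 0, and ∂_2 has invariant factor 2 > 1, so H_1 = Z/2.
  H_2: rank ker ∂_2 − rank ∂_3 = (10 − 10) − 0 = 0, and there is no ∂_3, so H_2 = 0.

As a check, the Euler characteristic is 6 − 15 + 10 = 1, which agrees with 1 − 0 + 0 = 1.

Hence the Betti numbers are b_0 = 1, b_1 = 0, b_2 = 0.

b_0 = 1, b_1 = 0, b_2 = 0.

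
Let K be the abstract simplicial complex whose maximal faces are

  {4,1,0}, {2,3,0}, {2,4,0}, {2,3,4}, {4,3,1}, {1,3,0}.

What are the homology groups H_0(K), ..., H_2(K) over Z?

H_0 = Z,  H_1 = 0,  H_2 = Z.

Order the vertices as 0 < 1 < 2 < 3 < 4. Listing each simplex with vertices in this order, K has dimension 2 with simplices:

  0-simplices (5): [0], [1], [2], [3], [4]
  1-simplices (9): [0,1], [0,2], [0,3], [0,4], [1,3], [1,4], [2,3], [2,4], [3,4]
  2-simplices (6): [0,1,3], [0,1,4], [0,2,3], [0,2,4], [1,3,4], [2,3,4]

giving chain groups C_0 ≅ Z^5, C_1 ≅ Z^9, C_2 ≅ Z^6.

Boundary ∂_1: C_1 → C_0 maps an edge to its endpoints' difference, ∂[p,q] = q − p. For instance
  ∂[0,3] = [3] − [0].
The 5×9 boundary matrix has rank 4 and Smith normal form diag(1,1,1,1).

The boundary map ∂_2: C_2 → C_1 sends each 2-simplex [p,q,r] to [q,r] − [p,r] + [p,q]. For instance
  ∂[0,1,4] = [1,4] − [0,4] + [0,1],
  ∂[1,3,4] = [3,4] − [1,4] + [1,3].
This gives a 9×6 integer matrix of rank 5; reducing to Smith normal form yields diagonal entries (1,1,1,1,1).

From H_k ≅ ker(∂_k) / im(∂_{k+1}) we obtain:

  H_0: rank C_0 − rank ∂_1 = 5 − 4 = 1, and the invariant factors of ∂_1 are all 1, so H_0 = Z.
  H_1: rank ker ∂_1 − rank ∂_2 = (9 − 4) − 5 = 0, and the invariant factors of ∂_2 are all 1, so H_1 = 0.
  H_2: rank ker ∂_2 − rank ∂_3 = (6 − 5) − 0 = 1, and there is no ∂_3, so H_2 = Z.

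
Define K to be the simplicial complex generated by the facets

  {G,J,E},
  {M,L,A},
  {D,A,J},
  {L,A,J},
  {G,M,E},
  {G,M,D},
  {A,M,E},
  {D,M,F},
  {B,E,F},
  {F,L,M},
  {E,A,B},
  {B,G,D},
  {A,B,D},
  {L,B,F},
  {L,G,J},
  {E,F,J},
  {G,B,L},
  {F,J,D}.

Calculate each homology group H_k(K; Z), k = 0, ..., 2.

Order the vertices as A < B < D < E < F < G < J < L < M. Listing each simplex with vertices in this order, K has dimension 2 with simplices:

  0-simplices (9): A, B, D, E, F, G, J, L, M
  1-simplices (27): AB, AD, AE, AJ, AL, AM, BD, BE, BF, BG, BL, DF, DG, DJ, DM, EF, EG, EJ, EM, FJ, FL, FM, GJ, GL, GM, JL, LM
  2-simplices (18): ABD, ABE, ADJ, AEM, AJL, ALM, BDG, BEF, BFL, BGL, DFJ, DFM, DGM, EFJ, EGJ, EGM, FLM, GJL

Hence C_0 ≅ Z^9, C_1 ≅ Z^27, C_2 ≅ Z^18.

∂_1: C_1 → C_0 sends each edge [p,q] (with p < q) to q − p. For instance
  ∂DM = M − D.
The 9×27 boundary matrix has rank 8 and Smith normal form diag(1,1,1,1,1,1,1,1).

Boundary ∂_2: C_2 → C_1 maps a triangle to the signed sum of its edges. For instance
  ∂ADJ = DJ − AJ + AD,
  ∂EGM = GM − EM + EG.
As a 27×18 matrix over Z this has rank 17, with invariant factors (1,1,1,1,1,1,1,1,1,1,1,1,1,1,1,1,1).

From H_k ≅ ker(∂_k) / im(∂_{k+1}) we obtain:

  H_0: rank C_0 − rank ∂_1 = 9 − 8 = 1, and the invariant factors of ∂_1 are all 1, so H_0 = Z.
  H_1: rank ker ∂_1 − rank ∂_2 = (27 − 8) − 17 = 2, and the invariant factors of ∂_2 are all 1, so H_1 = Z^2.
  H_2: rank ker ∂_2 − rank ∂_3 = (18 − 17) − 0 = 1, and there is no ∂_3, so H_2 = Z.

H_0 ≅ Z,  H_1 ≅ Z^2,  H_2 ≅ Z.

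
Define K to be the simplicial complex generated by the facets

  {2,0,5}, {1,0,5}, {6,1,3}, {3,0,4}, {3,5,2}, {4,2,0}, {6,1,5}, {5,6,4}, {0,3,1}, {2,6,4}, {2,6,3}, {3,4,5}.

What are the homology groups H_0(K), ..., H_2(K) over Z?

H_0 ≅ Z,  H_1 ≅ Z/2,  H_2 = 0.

Order the vertices as 0 < 1 < 2 < 3 < 4 < 5 < 6. Listing each simplex with vertices in this order, K has dimension 2 with simplices:

  0-simplices (7): [0], [1], [2], [3], [4], [5], [6]
  1-simplices (18): [0,1], [0,2], [0,3], [0,4], [0,5], [1,3], [1,5], [1,6], [2,3], [2,4], [2,5], [2,6], [3,4], [3,5], [3,6], [4,5], [4,6], [5,6]
  2-simplices (12): [0,1,3], [0,1,5], [0,2,4], [0,2,5], [0,3,4], [1,3,6], [1,5,6], [2,3,5], [2,3,6], [2,4,6], [3,4,5], [4,5,6]

Hence C_0 ≅ Z^7, C_1 ≅ Z^18, C_2 ≅ Z^12.

Boundary ∂_1: C_1 → C_0 sends each edge [p,q] (with p < q) to q − p. For instance
  ∂[3,5] = [5] − [3].
The resulting 7×18 matrix has rank 6, and its Smith normal form has invariant factors (1,1,1,1,1,1).

The boundary map ∂_2: C_2 → C_1 acts by ∂[p,q,r] = [q,r] − [p,r] + [p,q]. For instance
  ∂[0,1,3] = [1,3] − [0,3] + [0,1],
  ∂[4,5,6] = [5,6] − [4,6] + [4,5].
The 18×12 boundary matrix has rank 12 and Smith normal form diag(1,1,1,1,1,1,1,1,1,1,1,2).

Computing H_k = (kernel of ∂_k) / (image of ∂_{k+1}):

  H_0: rank C_0 − rank ∂_1 = 7 − 6 = 1, and the invariant factors of ∂_1 are all 1, so H_0 = Z.
  H_1: rank ker ∂_1 − rank ∂_2 = (18 − 6) − 12 = 0, and ∂_2 has invariant factor 2 > 1, so H_1 = Z/2.
  H_2: rank ker ∂_2 − rank ∂_3 = (12 − 12) − 0 = 0, and there is no ∂_3, so H_2 = 0.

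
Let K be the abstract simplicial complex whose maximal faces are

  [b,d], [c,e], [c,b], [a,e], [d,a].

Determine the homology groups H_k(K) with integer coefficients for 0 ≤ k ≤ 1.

Fix the vertex order a < b < c < d < e and write every simplex with vertices in increasing order. Then dim K = 1 and the simplices of K are:

  0-simplices (5): a, b, c, d, e
  1-simplices (5): ad, ae, bc, bd, ce

Hence C_0 ≅ Z^5, C_1 ≅ Z^5.

∂_1: C_1 → C_0 sends each edge [p,q] (with p < q) to q − p.
As a 5×5 matrix over Z this has rank 4, with invariant factors (1,1,1,1).

Reading off H_k = ker ∂_k / im ∂_{k+1}:

  H_0: rank C_0 − rank ∂_1 = 5 − 4 = 1, and the invariant factors of ∂_1 are all 1, so H_0 ≅ Z.
  H_1: rank ker ∂_1 − rank ∂_2 = (5 − 4) − 0 = 1, and there is no ∂_2, so H_1 ≅ Z.

As a check, the Euler characteristic is 5 − 5 = 0, which agrees with 1 − 1 = 0.
(K is a triangulation of the circle S^1.)

H_0 ≅ Z,  H_1 ≅ Z.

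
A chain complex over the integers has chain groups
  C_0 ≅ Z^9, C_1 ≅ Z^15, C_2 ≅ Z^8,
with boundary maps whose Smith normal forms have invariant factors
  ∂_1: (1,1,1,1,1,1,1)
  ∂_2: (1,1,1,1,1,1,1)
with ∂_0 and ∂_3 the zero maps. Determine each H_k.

H_0 ≅ Z^2,  H_1 ≅ Z,  H_2 ≅ Z.

H_0: b_0 = 9 − 0 − 7 = 2; torsion from ∂_1 factors > 1: none. So H_0 ≅ Z^2.
H_1: b_1 = 15 − 7 − 7 = 1; torsion from ∂_2 factors > 1: none. So H_1 ≅ Z.
H_2: b_2 = 8 − 7 − 0 = 1; torsion from ∂_3 factors > 1: none. So H_2 ≅ Z.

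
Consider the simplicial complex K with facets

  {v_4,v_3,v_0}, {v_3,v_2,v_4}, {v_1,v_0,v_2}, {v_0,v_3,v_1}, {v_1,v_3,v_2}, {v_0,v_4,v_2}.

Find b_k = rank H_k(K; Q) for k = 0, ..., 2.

K has 5 vertices, 9 edges, 6 triangles.
rank ∂_0 = 0, rank ∂_1 = 4 ⇒ b_0 = 5 − 0 − 4 = 1; all invariant factors of ∂_1 are 1 so no torsion. So H_0 ≅ Z.
rank ∂_1 = 4, rank ∂_2 = 5 ⇒ b_1 = 9 − 4 − 5 = 0; all invariant factors of ∂_2 are 1 so no torsion. So H_1 ≅ 0.
rank ∂_2 = 5, rank ∂_3 = 0 ⇒ b_2 = 6 − 5 − 0 = 1. So H_2 ≅ Z.

b_0 = 1, b_1 = 0, b_2 = 1.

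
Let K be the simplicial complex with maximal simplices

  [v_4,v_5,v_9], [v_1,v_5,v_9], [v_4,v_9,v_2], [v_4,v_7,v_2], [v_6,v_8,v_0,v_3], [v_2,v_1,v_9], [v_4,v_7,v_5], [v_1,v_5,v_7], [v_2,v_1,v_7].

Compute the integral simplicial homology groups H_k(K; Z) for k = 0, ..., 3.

Order the vertices as v_0 < v_1 < v_2 < v_3 < v_4 < v_5 < v_6 < v_7 < v_8 < v_9. Listing each simplex with vertices in this order, K has dimension 3 with simplices:

  0-simplices (10): [v_0], [v_1], [v_2], [v_3], [v_4], [v_5], [v_6], [v_7], [v_8], [v_9]
  1-simplices (18): (18 of them)
  2-simplices (12): (12 of them)
  3-simplices (1): [v_0,v_3,v_6,v_8]

giving chain groups C_0 ≅ Z^10, C_1 ≅ Z^18, C_2 ≅ Z^12, C_3 ≅ Z^1.

∂_1: C_1 → C_0 sends each edge [p,q] (with p < q) to q − p. For instance
  ∂[v_3,v_8] = [v_8] − [v_3].
This gives a 10×18 integer matrix of rank 8; reducing to Smith normal form yields diagonal entries (1,1,1,1,1,1,1,1).

∂_2: C_2 → C_1 sends each 2-simplex [p,q,r] to [q,r] − [p,r] + [p,q]. For instance
  ∂[v_0,v_3,v_6] = [v_3,v_6] − [v_0,v_6] + [v_0,v_3],
  ∂[v_2,v_4,v_7] = [v_4,v_7] − [v_2,v_7] + [v_2,v_4].
The resulting 18×12 matrix has rank 10, and its Smith normal form has invariant factors (1,1,1,1,1,1,1,1,1,1).

The boundary map ∂_3: C_3 → C_2 sends each 3-simplex σ to the alternating sum Σ_i (−1)^i (σ with its i-th vertex removed). For instance
  ∂[v_0,v_3,v_6,v_8] = [v_3,v_6,v_8] − [v_0,v_6,v_8] + [v_0,v_3,v_8] − [v_0,v_3,v_6].
The 12×1 boundary matrix has rank 1 and Smith normal form diag(1).

Computing H_k = (kernel of ∂_k) / (image of ∂_{k+1}):

  H_0: rank C_0 − rank ∂_1 = 10 − 8 = 2, and the invariant factors of ∂_1 are all 1, so H_0 ≅ Z^2.
  H_1: rank ker ∂_1 − rank ∂_2 = (18 − 8) − 10 = 0, and the invariant factors of ∂_2 are all 1, so H_1 ≅ 0.
  H_2: rank ker ∂_2 − rank ∂_3 = (12 − 10) − 1 = 1, and the invariant factors of ∂_3 are all 1, so H_2 ≅ Z.
  H_3: rank ker ∂_3 − rank ∂_4 = (1 − 1) − 0 = 0, and there is no ∂_4, so H_3 ≅ 0.

As a check, the Euler characteristic is 10 − 18 + 12 − 1 = 3, which agrees with 2 − 0 + 1 − 0 = 3.

H_0 ≅ Z^2,  H_1 = 0,  H_2 ≅ Z,  H_3 = 0.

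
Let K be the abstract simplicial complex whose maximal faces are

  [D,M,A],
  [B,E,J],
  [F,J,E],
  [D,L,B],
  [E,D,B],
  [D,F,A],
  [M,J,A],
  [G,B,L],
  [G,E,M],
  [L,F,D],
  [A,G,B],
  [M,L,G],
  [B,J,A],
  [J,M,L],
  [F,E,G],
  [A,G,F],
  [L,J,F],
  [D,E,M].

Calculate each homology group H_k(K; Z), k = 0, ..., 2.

H_0 = Z,  H_1 = Z^2,  H_2 = Z.

Fix the vertex order A < B < D < E < F < G < J < L < M and write every simplex with vertices in increasing order. Then dim K = 2 and the simplices of K are:

  0-simplices (9): A, B, D, E, F, G, J, L, M
  1-simplices (27): AB, AD, AF, AG, AJ, AM, BD, BE, BG, BJ, BL, DE, DF, DL, DM, EF, EG, EJ, EM, FG, FJ, FL, GL, GM, JL, JM, LM
  2-simplices (18): ABG, ABJ, ADF, ADM, AFG, AJM, BDE, BDL, BEJ, BGL, DEM, DFL, EFG, EFJ, EGM, FJL, GLM, JLM

giving chain groups C_0 ≅ Z^9, C_1 ≅ Z^27, C_2 ≅ Z^18.

Boundary ∂_1: C_1 → C_0 is given by ∂[p,q] = [q] − [p].
As a 9×27 matrix over Z this has rank 8, with invariant factors (1,1,1,1,1,1,1,1).

Boundary ∂_2: C_2 → C_1 acts by ∂[p,q,r] = [q,r] − [p,r] + [p,q]. For instance
  ∂ABJ = BJ − AJ + AB,
  ∂AFG = FG − AG + AF.
This gives a 27×18 integer matrix of rank 17; reducing to Smith normal form yields diagonal entries (1,1,1,1,1,1,1,1,1,1,1,1,1,1,1,1,1).

Now H_k = ker ∂_k / im ∂_{k+1}, so:

  H_0: rank C_0 − rank ∂_1 = 9 − 8 = 1, and the invariant factors of ∂_1 are all 1, so H_0 ≅ Z.
  H_1: rank ker ∂_1 − rank ∂_2 = (27 − 8) − 17 = 2, and the invariant factors of ∂_2 are all 1, so H_1 ≅ Z^2.
  H_2: rank ker ∂_2 − rank ∂_3 = (18 − 17) − 0 = 1, and there is no ∂_3, so H_2 ≅ Z.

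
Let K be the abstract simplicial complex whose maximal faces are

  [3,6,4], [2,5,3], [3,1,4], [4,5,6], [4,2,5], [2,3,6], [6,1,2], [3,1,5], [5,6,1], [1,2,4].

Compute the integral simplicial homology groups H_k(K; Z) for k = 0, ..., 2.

Fix the vertex order 1 < 2 < 3 < 4 < 5 < 6 and write every simplex with vertices in increasing order. Then dim K = 2 and the simplices of K are:

  0-simplices (6): [1], [2], [3], [4], [5], [6]
  1-simplices (15): [1,2], [1,3], [1,4], [1,5], [1,6], [2,3], [2,4], [2,5], [2,6], [3,4], [3,5], [3,6], [4,5], [4,6], [5,6]
  2-simplices (10): [1,2,4], [1,2,6], [1,3,4], [1,3,5], [1,5,6], [2,3,5], [2,3,6], [2,4,5], [3,4,6], [4,5,6]

Hence C_0 ≅ Z^6, C_1 ≅ Z^15, C_2 ≅ Z^10.

Boundary ∂_1: C_1 → C_0 is given by ∂[p,q] = [q] − [p].
This gives a 6×15 integer matrix of rank 5; reducing to Smith normal form yields diagonal entries (1,1,1,1,1).

Boundary ∂_2: C_2 → C_1 maps a triangle to the signed sum of its edges. For instance
  ∂[3,4,6] = [4,6] − [3,6] + [3,4],
  ∂[2,3,6] = [3,6] − [2,6] + [2,3].
As a 15×10 matrix over Z this has rank 10, with invariant factors (1,1,1,1,1,1,1,1,1,2).

Reading off H_k = ker ∂_k / im ∂_{k+1}:

  H_0: rank C_0 − rank ∂_1 = 6 − 5 = 1, and the invariant factors of ∂_1 are all 1, so H_0 ≅ Z.
  H_1: rank ker ∂_1 − rank ∂_2 = (15 − 5) − 10 = 0, and ∂_2 has invariant factor 2 > 1, so H_1 ≅ Z/2.
  H_2: rank ker ∂_2 − rank ∂_3 = (10 − 10) − 0 = 0, and there is no ∂_3, so H_2 ≅ 0.

As a check, the Euler characteristic is 6 − 15 + 10 = 1, which agrees with 1 − 0 + 0 = 1.

H_0 ≅ Z,  H_1 ≅ Z/2,  H_2 = 0.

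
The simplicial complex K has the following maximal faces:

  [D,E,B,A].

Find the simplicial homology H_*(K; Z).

H_0 = Z,  H_1 = 0,  H_2 = 0,  H_3 = 0.

Fix the vertex order A < B < D < E and write every simplex with vertices in increasing order. Then dim K = 3 and the simplices of K are:

  0-simplices (4): A, B, D, E
  1-simplices (6): AB, AD, AE, BD, BE, DE
  2-simplices (4): ABD, ABE, ADE, BDE
  3-simplices (1): ABDE

so the chain groups are C_0 ≅ Z^4, C_1 ≅ Z^6, C_2 ≅ Z^4, C_3 ≅ Z^1.

∂_1: C_1 → C_0 maps an edge to its endpoints' difference, ∂[p,q] = q − p. For instance
  ∂AE = E − A.
This gives a 4×6 integer matrix of rank 3; reducing to Smith normal form yields diagonal entries (1,1,1).

The boundary map ∂_2: C_2 → C_1 sends each 2-simplex [p,q,r] to [q,r] − [p,r] + [p,q]. For instance
  ∂ABD = BD − AD + AB,
  ∂BDE = DE − BE + BD.
The resulting 6×4 matrix has rank 3, and its Smith normal form has invariant factors (1,1,1).

Boundary ∂_3: C_3 → C_2 sends each 3-simplex σ to the alternating sum Σ_i (−1)^i (σ with its i-th vertex removed). For instance
  ∂ABDE = BDE − ADE + ABE − ABD.
The 4×1 boundary matrix has rank 1 and Smith normal form diag(1).

Reading off H_k = ker ∂_k / im ∂_{k+1}:

  H_0: rank C_0 − rank ∂_1 = 4 − 3 = 1, and the invariant factors of ∂_1 are all 1, so H_0 = Z.
  H_1: rank ker ∂_1 − rank ∂_2 = (6 − 3) − 3 = 0, and the invariant factors of ∂_2 are all 1, so H_1 = 0.
  H_2: rank ker ∂_2 − rank ∂_3 = (4 − 3) − 1 = 0, and the invariant factors of ∂_3 are all 1, so H_2 = 0.
  H_3: rank ker ∂_3 − rank ∂_4 = (1 − 1) − 0 = 0, and there is no ∂_4, so H_3 = 0.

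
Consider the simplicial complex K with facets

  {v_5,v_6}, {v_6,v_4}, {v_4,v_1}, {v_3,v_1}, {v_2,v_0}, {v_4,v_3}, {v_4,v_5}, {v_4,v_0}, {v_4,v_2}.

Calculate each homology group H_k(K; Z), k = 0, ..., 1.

Fix the vertex order v_0 < v_1 < v_2 < v_3 < v_4 < v_5 < v_6 and write every simplex with vertices in increasing order. Then dim K = 1 and the simplices of K are:

  0-simplices (7): [v_0], [v_1], [v_2], [v_3], [v_4], [v_5], [v_6]
  1-simplices (9): [v_0,v_2], [v_0,v_4], [v_1,v_3], [v_1,v_4], [v_2,v_4], [v_3,v_4], [v_4,v_5], [v_4,v_6], [v_5,v_6]

so the chain groups are C_0 ≅ Z^7, C_1 ≅ Z^9.

Boundary ∂_1: C_1 → C_0 sends each edge [p,q] (with p < q) to q − p.
The 7×9 boundary matrix has rank 6 and Smith normal form diag(1,1,1,1,1,1).

Now H_k = ker ∂_k / im ∂_{k+1}, so:

  H_0: rank C_0 − rank ∂_1 = 7 − 6 = 1, and the invariant factors of ∂_1 are all 1, so H_0 ≅ Z.
  H_1: rank ker ∂_1 − rank ∂_2 = (9 − 6) − 0 = 3, and there is no ∂_2, so H_1 ≅ Z^3.

(K is a triangulation of a wedge of 3 circles.)

H_0 = Z,  H_1 = Z^3.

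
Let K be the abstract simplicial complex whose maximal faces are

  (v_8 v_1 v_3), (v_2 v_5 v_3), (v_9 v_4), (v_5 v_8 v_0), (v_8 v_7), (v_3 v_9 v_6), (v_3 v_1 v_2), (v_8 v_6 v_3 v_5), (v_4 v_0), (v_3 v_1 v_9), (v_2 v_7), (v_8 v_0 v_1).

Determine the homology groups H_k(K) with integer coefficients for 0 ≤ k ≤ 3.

H_0 ≅ Z,  H_1 ≅ Z^2,  H_2 = 0,  H_3 = 0.

Order the vertices as v_0 < v_1 < v_2 < v_3 < v_4 < v_5 < v_6 < v_7 < v_8 < v_9. Listing each simplex with vertices in this order, K has dimension 3 with simplices:

  0-simplices (10): [v_0], [v_1], [v_2], [v_3], [v_4], [v_5], [v_6], [v_7], [v_8], [v_9]
  1-simplices (21): (21 of them)
  2-simplices (11): (11 of them)
  3-simplices (1): [v_3,v_5,v_6,v_8]

giving chain groups C_0 ≅ Z^10, C_1 ≅ Z^21, C_2 ≅ Z^11, C_3 ≅ Z^1.

Boundary ∂_1: C_1 → C_0 maps an edge to its endpoints' difference, ∂[p,q] = q − p. For instance
  ∂[v_1,v_8] = [v_8] − [v_1].
The 10×21 boundary matrix has rank 9 and Smith normal form diag(1,1,1,1,1,1,1,1,1).

The boundary map ∂_2: C_2 → C_1 maps a triangle to the signed sum of its edges. For instance
  ∂[v_3,v_6,v_9] = [v_6,v_9] − [v_3,v_9] + [v_3,v_6],
  ∂[v_1,v_2,v_3] = [v_2,v_3] − [v_1,v_3] + [v_1,v_2].
The 21×11 boundary matrix has rank 10 and Smith normal form diag(1,1,1,1,1,1,1,1,1,1).

∂_3: C_3 → C_2 sends each 3-simplex σ to the alternating sum Σ_i (−1)^i (σ with its i-th vertex removed). For instance
  ∂[v_3,v_5,v_6,v_8] = [v_5,v_6,v_8] − [v_3,v_6,v_8] + [v_3,v_5,v_8] − [v_3,v_5,v_6].
The resulting 11×1 matrix has rank 1, and its Smith normal form has invariant factors (1).

Computing H_k = (kernel of ∂_k) / (image of ∂_{k+1}):

  H_0: rank C_0 − rank ∂_1 = 10 − 9 = 1, and the invariant factors of ∂_1 are all 1, so H_0 ≅ Z.
  H_1: rank ker ∂_1 − rank ∂_2 = (21 − 9) − 10 = 2, and the invariant factors of ∂_2 are all 1, so H_1 ≅ Z^2.
  H_2: rank ker ∂_2 − rank ∂_3 = (11 − 10) − 1 = 0, and the invariant factors of ∂_3 are all 1, so H_2 ≅ 0.
  H_3: rank ker ∂_3 − rank ∂_4 = (1 − 1) − 0 = 0, and there is no ∂_4, so H_3 ≅ 0.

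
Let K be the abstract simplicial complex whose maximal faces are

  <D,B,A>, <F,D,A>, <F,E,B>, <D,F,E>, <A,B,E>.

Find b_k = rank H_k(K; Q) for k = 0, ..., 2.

Order the vertices as A < B < D < E < F. Listing each simplex with vertices in this order, K has dimension 2 with simplices:

  0-simplices (5): A, B, D, E, F
  1-simplices (10): AB, AD, AE, AF, BD, BE, BF, DE, DF, EF
  2-simplices (5): ABD, ABE, ADF, BEF, DEF

so the chain groups are C_0 ≅ Z^5, C_1 ≅ Z^10, C_2 ≅ Z^5.

∂_1: C_1 → C_0 maps an edge to its endpoints' difference, ∂[p,q] = q − p.
The resulting 5×10 matrix has rank 4, and its Smith normal form has invariant factors (1,1,1,1).

The boundary map ∂_2: C_2 → C_1 maps a triangle to the signed sum of its edges. For instance
  ∂ABE = BE − AE + AB,
  ∂ADF = DF − AF + AD.
The 10×5 boundary matrix has rank 5 and Smith normal form diag(1,1,1,1,1).

Computing H_k = (kernel of ∂_k) / (image of ∂_{k+1}):

  H_0: rank C_0 − rank ∂_1 = 5 − 4 = 1, and the invariant factors of ∂_1 are all 1, so H_0 ≅ Z.
  H_1: rank ker ∂_1 − rank ∂_2 = (10 − 4) − 5 = 1, and the invariant factors of ∂_2 are all 1, so H_1 ≅ Z.
  H_2: rank ker ∂_2 − rank ∂_3 = (5 − 5) − 0 = 0, and there is no ∂_3, so H_2 ≅ 0.

(K is a triangulation of the Möbius band.)

Hence the Betti numbers are b_0 = 1, b_1 = 1, b_2 = 0.

b_0 = 1, b_1 = 1, b_2 = 0.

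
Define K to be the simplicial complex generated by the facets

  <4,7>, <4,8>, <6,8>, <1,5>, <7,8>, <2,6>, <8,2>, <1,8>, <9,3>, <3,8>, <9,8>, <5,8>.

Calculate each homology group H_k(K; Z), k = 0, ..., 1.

Fix the vertex order 1 < 2 < 3 < 4 < 5 < 6 < 7 < 8 < 9 and write every simplex with vertices in increasing order. Then dim K = 1 and the simplices of K are:

  0-simplices (9): [1], [2], [3], [4], [5], [6], [7], [8], [9]
  1-simplices (12): [1,5], [1,8], [2,6], [2,8], [3,8], [3,9], [4,7], [4,8], [5,8], [6,8], [7,8], [8,9]

giving chain groups C_0 ≅ Z^9, C_1 ≅ Z^12.

Boundary ∂_1: C_1 → C_0 sends each edge [p,q] (with p < q) to q − p. For instance
  ∂[2,8] = [8] − [2].
The resulting 9×12 matrix has rank 8, and its Smith normal form has invariant factors (1,1,1,1,1,1,1,1).

From H_k ≅ ker(∂_k) / im(∂_{k+1}) we obtain:

  H_0: rank C_0 − rank ∂_1 = 9 − 8 = 1, and the invariant factors of ∂_1 are all 1, so H_0 ≅ Z.
  H_1: rank ker ∂_1 − rank ∂_2 = (12 − 8) − 0 = 4, and there is no ∂_2, so H_1 ≅ Z^4.

(K is a triangulation of a wedge of 4 circles.)

H_0 ≅ Z,  H_1 ≅ Z^4.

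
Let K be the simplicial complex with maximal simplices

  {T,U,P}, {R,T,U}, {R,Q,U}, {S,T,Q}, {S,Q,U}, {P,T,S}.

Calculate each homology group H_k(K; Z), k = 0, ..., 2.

We work with the vertex ordering P < Q < R < S < T < U. The simplices of K, each written with vertices in increasing order, are:

  0-simplices (6): P, Q, R, S, T, U
  1-simplices (12): PS, PT, PU, QR, QS, QT, QU, RT, RU, ST, SU, TU
  2-simplices (6): PST, PTU, QRU, QST, QSU, RTU

so the chain groups are C_0 ≅ Z^6, C_1 ≅ Z^12, C_2 ≅ Z^6.

Boundary ∂_1: C_1 → C_0 is given by ∂[p,q] = [q] − [p]. For instance
  ∂QU = U − Q.
As a 6×12 matrix over Z this has rank 5, with invariant factors (1,1,1,1,1).

The boundary map ∂_2: C_2 → C_1 maps a triangle to the signed sum of its edges. For instance
  ∂RTU = TU − RU + RT,
  ∂QRU = RU − QU + QR.
The resulting 12×6 matrix has rank 6, and its Smith normal form has invariant factors (1,1,1,1,1,1).

Reading off H_k = ker ∂_k / im ∂_{k+1}:

  H_0: rank C_0 − rank ∂_1 = 6 − 5 = 1, and the invariant factors of ∂_1 are all 1, so H_0 ≅ Z.
  H_1: rank ker ∂_1 − rank ∂_2 = (12 − 5) − 6 = 1, and the invariant factors of ∂_2 are all 1, so H_1 ≅ Z.
  H_2: rank ker ∂_2 − rank ∂_3 = (6 − 6) − 0 = 0, and there is no ∂_3, so H_2 ≅ 0.

(K is a triangulation of the cylinder S^1 x I.)

H_0 ≅ Z,  H_1 ≅ Z,  H_2 = 0.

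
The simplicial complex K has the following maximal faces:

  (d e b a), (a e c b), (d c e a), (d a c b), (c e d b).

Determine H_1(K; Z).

Fix the vertex order a < b < c < d < e and write every simplex with vertices in increasing order. Then dim K = 3 and the simplices of K are:

  0-simplices (5): a, b, c, d, e
  1-simplices (10): ab, ac, ad, ae, bc, bd, be, cd, ce, de
  2-simplices (10): abc, abd, abe, acd, ace, ade, bcd, bce, bde, cde
  3-simplices (5): abcd, abce, abde, acde, bcde

giving chain groups C_0 ≅ Z^5, C_1 ≅ Z^10, C_2 ≅ Z^10, C_3 ≅ Z^5.

The boundary map ∂_1: C_1 → C_0 is given by ∂[p,q] = [q] − [p].
The resulting 5×10 matrix has rank 4, and its Smith normal form has invariant factors (1,1,1,1).

Boundary ∂_2: C_2 → C_1 sends each 2-simplex [p,q,r] to [q,r] − [p,r] + [p,q]. For instance
  ∂acd = cd − ad + ac,
  ∂bcd = cd − bd + bc.
The resulting 10×10 matrix has rank 6, and its Smith normal form has invariant factors (1,1,1,1,1,1).

∂_3: C_3 → C_2 sends each 3-simplex σ to the alternating sum Σ_i (−1)^i (σ with its i-th vertex removed). For instance
  ∂bcde = cde − bde + bce − bcd,
  ∂abde = bde − ade + abe − abd.
This gives a 10×5 integer matrix of rank 4; reducing to Smith normal form yields diagonal entries (1,1,1,1).

Now H_k = ker ∂_k / im ∂_{k+1}, so:

  H_1: rank ker ∂_1 − rank ∂_2 = (10 − 4) − 6 = 0, and the invariant factors of ∂_2 are all 1, so H_1 ≅ 0.

H_1 ≅ 0.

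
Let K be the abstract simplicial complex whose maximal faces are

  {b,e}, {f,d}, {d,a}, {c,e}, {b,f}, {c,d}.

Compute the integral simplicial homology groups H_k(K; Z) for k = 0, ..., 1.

H_0 ≅ Z,  H_1 ≅ Z.

Take the total order a < b < c < d < e < f on the vertex set. Then K (dimension 1) consists of the simplices:

  0-simplices (6): a, b, c, d, e, f
  1-simplices (6): ad, be, bf, cd, ce, df

giving chain groups C_0 ≅ Z^6, C_1 ≅ Z^6.

Boundary ∂_1: C_1 → C_0 is given by ∂[p,q] = [q] − [p].
The resulting 6×6 matrix has rank 5, and its Smith normal form has invariant factors (1,1,1,1,1).

Now H_k = ker ∂_k / im ∂_{k+1}, so:

  H_0: rank C_0 − rank ∂_1 = 6 − 5 = 1, and the invariant factors of ∂_1 are all 1, so H_0 ≅ Z.
  H_1: rank ker ∂_1 − rank ∂_2 = (6 − 5) − 0 = 1, and there is no ∂_2, so H_1 ≅ Z.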